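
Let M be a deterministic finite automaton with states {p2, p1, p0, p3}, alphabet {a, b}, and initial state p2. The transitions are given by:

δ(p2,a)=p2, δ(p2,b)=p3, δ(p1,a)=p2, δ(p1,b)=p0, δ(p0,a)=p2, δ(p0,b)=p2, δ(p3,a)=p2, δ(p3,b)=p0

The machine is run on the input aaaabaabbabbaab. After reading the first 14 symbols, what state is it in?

p2

p2 → p2 → p2 → p2 → p2 → p3 → p2 → p2 → p3 → p0 → p2 → p3 → p0 → p2 → p2
After 14 symbols: p2.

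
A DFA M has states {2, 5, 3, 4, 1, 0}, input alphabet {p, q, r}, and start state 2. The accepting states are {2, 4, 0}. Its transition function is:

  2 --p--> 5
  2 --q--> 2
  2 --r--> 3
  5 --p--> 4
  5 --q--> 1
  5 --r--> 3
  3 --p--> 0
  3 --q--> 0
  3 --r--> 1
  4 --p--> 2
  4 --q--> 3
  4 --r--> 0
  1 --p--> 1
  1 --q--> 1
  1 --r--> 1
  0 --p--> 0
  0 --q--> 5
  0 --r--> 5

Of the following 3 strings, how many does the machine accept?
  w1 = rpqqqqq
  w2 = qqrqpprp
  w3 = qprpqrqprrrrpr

w1: 2 → 3 → 0 → 5 → 1 → 1 → 1 → 1  → end 1, rejected
w2: 2 → 2 → 2 → 3 → 0 → 0 → 0 → 5 → 4  → end 4, accepted
w3: 2 → 2 → 5 → 3 → 0 → 5 → 3 → 0 → 0 → 5 → 3 → 1 → 1 → 1 → 1  → end 1, rejected

1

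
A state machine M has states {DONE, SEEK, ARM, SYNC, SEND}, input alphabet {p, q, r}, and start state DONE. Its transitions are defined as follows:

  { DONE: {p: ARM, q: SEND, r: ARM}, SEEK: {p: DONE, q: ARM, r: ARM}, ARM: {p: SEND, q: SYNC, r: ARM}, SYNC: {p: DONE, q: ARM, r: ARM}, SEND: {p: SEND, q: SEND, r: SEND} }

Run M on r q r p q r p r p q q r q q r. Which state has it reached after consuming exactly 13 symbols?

SEND

start at DONE
read 'r': DONE → ARM
read 'q': ARM → SYNC
read 'r': SYNC → ARM
read 'p': ARM → SEND
read 'q': SEND → SEND
read 'r': SEND → SEND
read 'p': SEND → SEND
read 'r': SEND → SEND
read 'p': SEND → SEND
read 'q': SEND → SEND
read 'q': SEND → SEND
read 'r': SEND → SEND
read 'q': SEND → SEND
After 13 symbols: SEND.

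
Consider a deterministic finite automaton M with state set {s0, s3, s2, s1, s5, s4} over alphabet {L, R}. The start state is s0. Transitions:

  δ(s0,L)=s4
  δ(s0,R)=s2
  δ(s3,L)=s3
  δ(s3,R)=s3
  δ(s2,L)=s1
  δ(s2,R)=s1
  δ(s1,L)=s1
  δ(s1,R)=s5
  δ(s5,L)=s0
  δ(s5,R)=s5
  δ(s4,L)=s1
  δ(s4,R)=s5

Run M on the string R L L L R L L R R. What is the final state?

s5

s0 → s2 → s1 → s1 → s1 → s5 → s0 → s4 → s5 → s5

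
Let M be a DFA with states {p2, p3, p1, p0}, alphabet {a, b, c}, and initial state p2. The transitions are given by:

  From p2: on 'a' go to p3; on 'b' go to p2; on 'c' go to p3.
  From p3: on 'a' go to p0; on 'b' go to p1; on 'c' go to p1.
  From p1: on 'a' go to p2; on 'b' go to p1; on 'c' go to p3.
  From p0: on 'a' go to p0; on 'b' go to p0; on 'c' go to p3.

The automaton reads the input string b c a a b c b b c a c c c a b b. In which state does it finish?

p0

Trace: p2 -b-> p2 -c-> p3 -a-> p0 -a-> p0 -b-> p0 -c-> p3 -b-> p1 -b-> p1 -c-> p3 -a-> p0 -c-> p3 -c-> p1 -c-> p3 -a-> p0 -b-> p0 -b-> p0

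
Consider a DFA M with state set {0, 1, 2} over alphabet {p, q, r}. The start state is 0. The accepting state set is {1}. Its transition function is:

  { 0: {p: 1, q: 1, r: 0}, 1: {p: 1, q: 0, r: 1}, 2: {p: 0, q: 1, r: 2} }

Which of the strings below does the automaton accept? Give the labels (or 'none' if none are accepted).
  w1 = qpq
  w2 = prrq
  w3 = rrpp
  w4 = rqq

w1: 0 → 1 → 1 → 0  → end 0, rejected
w2: 0 → 1 → 1 → 1 → 0  → end 0, rejected
w3: 0 → 0 → 0 → 1 → 1  → end 1, accepted
w4: 0 → 0 → 1 → 0  → end 0, rejected

w3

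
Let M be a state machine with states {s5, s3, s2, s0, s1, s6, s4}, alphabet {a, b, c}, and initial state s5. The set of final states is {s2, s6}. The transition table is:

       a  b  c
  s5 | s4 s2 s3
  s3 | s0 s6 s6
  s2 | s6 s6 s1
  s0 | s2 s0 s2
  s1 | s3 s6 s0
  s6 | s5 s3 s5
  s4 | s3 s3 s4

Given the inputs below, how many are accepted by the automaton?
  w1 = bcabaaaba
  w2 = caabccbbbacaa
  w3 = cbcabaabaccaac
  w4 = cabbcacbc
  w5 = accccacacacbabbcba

2

w1: Trace: s5 -b-> s2 -c-> s1 -a-> s3 -b-> s6 -a-> s5 -a-> s4 -a-> s3 -b-> s6 -a-> s5  → end s5, rejected
w2: Trace: s5 -c-> s3 -a-> s0 -a-> s2 -b-> s6 -c-> s5 -c-> s3 -b-> s6 -b-> s3 -b-> s6 -a-> s5 -c-> s3 -a-> s0 -a-> s2  → end s2, accepted
w3: Trace: s5 -c-> s3 -b-> s6 -c-> s5 -a-> s4 -b-> s3 -a-> s0 -a-> s2 -b-> s6 -a-> s5 -c-> s3 -c-> s6 -a-> s5 -a-> s4 -c-> s4  → end s4, rejected
w4: Trace: s5 -c-> s3 -a-> s0 -b-> s0 -b-> s0 -c-> s2 -a-> s6 -c-> s5 -b-> s2 -c-> s1  → end s1, rejected
w5: Trace: s5 -a-> s4 -c-> s4 -c-> s4 -c-> s4 -c-> s4 -a-> s3 -c-> s6 -a-> s5 -c-> s3 -a-> s0 -c-> s2 -b-> s6 -a-> s5 -b-> s2 -b-> s6 -c-> s5 -b-> s2 -a-> s6  → end s6, accepted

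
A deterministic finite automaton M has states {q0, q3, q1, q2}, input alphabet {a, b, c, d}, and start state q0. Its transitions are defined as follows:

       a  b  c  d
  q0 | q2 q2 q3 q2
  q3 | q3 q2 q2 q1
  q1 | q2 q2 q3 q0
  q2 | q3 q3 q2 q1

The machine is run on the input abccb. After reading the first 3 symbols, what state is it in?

start at q0
read 'a': q0 → q2
read 'b': q2 → q3
read 'c': q3 → q2
After 3 symbols: q2.

q2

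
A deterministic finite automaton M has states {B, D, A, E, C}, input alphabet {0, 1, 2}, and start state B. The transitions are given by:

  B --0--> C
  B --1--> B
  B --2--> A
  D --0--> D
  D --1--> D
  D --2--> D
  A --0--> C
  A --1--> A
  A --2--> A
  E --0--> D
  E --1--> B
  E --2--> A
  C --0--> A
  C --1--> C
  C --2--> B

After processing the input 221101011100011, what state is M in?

C

Trace: B -2-> A -2-> A -1-> A -1-> A -0-> C -1-> C -0-> A -1-> A -1-> A -1-> A -0-> C -0-> A -0-> C -1-> C -1-> C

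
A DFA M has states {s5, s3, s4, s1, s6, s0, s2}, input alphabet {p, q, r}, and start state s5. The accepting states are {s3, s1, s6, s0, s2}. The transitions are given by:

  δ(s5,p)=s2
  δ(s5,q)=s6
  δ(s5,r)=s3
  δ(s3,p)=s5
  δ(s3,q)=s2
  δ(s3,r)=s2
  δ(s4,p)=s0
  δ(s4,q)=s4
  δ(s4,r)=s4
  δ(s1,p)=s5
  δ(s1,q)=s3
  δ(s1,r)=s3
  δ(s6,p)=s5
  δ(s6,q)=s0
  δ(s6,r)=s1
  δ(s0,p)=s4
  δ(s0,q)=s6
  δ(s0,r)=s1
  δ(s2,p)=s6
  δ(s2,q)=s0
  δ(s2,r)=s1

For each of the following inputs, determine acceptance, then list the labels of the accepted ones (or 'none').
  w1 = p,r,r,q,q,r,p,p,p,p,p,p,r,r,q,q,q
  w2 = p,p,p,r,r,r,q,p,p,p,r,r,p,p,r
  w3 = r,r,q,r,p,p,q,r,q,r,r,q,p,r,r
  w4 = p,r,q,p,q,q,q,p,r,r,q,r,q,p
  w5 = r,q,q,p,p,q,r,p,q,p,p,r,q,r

w1: Trace: s5 -p-> s2 -r-> s1 -r-> s3 -q-> s2 -q-> s0 -r-> s1 -p-> s5 -p-> s2 -p-> s6 -p-> s5 -p-> s2 -p-> s6 -r-> s1 -r-> s3 -q-> s2 -q-> s0 -q-> s6  → end s6, accepted
w2: Trace: s5 -p-> s2 -p-> s6 -p-> s5 -r-> s3 -r-> s2 -r-> s1 -q-> s3 -p-> s5 -p-> s2 -p-> s6 -r-> s1 -r-> s3 -p-> s5 -p-> s2 -r-> s1  → end s1, accepted
w3: Trace: s5 -r-> s3 -r-> s2 -q-> s0 -r-> s1 -p-> s5 -p-> s2 -q-> s0 -r-> s1 -q-> s3 -r-> s2 -r-> s1 -q-> s3 -p-> s5 -r-> s3 -r-> s2  → end s2, accepted
w4: Trace: s5 -p-> s2 -r-> s1 -q-> s3 -p-> s5 -q-> s6 -q-> s0 -q-> s6 -p-> s5 -r-> s3 -r-> s2 -q-> s0 -r-> s1 -q-> s3 -p-> s5  → end s5, rejected
w5: Trace: s5 -r-> s3 -q-> s2 -q-> s0 -p-> s4 -p-> s0 -q-> s6 -r-> s1 -p-> s5 -q-> s6 -p-> s5 -p-> s2 -r-> s1 -q-> s3 -r-> s2  → end s2, accepted

w1, w2, w3, w5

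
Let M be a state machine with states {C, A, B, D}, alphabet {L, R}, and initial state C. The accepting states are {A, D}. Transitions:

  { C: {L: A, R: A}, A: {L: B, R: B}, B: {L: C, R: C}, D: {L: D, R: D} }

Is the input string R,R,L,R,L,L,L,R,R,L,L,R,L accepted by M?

Yes

Trace: C -R-> A -R-> B -L-> C -R-> A -L-> B -L-> C -L-> A -R-> B -R-> C -L-> A -L-> B -R-> C -L-> A
End state A is accepting.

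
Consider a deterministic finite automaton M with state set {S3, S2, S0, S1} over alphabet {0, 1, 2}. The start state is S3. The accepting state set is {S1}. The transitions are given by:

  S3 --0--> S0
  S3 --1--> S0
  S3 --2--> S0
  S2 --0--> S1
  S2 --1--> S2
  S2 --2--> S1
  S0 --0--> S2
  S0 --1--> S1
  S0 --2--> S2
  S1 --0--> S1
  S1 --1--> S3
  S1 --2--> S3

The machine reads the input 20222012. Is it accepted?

Yes

S3 → S0 → S2 → S1 → S3 → S0 → S2 → S2 → S1
End state S1 is accepting.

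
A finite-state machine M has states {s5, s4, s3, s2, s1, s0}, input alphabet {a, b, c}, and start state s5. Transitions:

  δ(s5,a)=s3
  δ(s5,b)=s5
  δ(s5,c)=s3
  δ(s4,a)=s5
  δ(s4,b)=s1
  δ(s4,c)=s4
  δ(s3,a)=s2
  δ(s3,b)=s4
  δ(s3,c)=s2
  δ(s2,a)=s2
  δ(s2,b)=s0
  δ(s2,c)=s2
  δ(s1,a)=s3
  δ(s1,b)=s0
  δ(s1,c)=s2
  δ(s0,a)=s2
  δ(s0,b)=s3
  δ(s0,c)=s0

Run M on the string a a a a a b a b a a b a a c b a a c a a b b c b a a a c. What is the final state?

s2

s5 → s3 → s2 → s2 → s2 → s2 → s0 → s2 → s0 → s2 → s2 → s0 → s2 → s2 → s2 → s0 → s2 → s2 → s2 → s2 → s2 → s0 → s3 → s2 → s0 → s2 → s2 → s2 → s2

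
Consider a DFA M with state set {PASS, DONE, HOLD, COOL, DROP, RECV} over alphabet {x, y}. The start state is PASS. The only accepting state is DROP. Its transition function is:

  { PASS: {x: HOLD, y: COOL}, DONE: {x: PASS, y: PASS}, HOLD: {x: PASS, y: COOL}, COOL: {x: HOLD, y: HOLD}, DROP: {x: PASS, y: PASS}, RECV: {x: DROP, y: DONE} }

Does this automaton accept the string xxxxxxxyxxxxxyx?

No

Trace: PASS -x-> HOLD -x-> PASS -x-> HOLD -x-> PASS -x-> HOLD -x-> PASS -x-> HOLD -y-> COOL -x-> HOLD -x-> PASS -x-> HOLD -x-> PASS -x-> HOLD -y-> COOL -x-> HOLD
End state HOLD is not accepting.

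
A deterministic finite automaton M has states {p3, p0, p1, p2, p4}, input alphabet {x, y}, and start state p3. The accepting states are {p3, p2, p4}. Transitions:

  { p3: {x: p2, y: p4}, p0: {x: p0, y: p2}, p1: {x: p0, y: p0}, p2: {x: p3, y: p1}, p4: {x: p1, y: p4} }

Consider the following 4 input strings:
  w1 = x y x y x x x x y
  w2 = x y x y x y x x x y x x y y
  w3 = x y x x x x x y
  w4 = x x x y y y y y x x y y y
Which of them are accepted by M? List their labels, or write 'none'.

w1:
  start at p3
  read 'x': p3 → p2
  read 'y': p2 → p1
  read 'x': p1 → p0
  read 'y': p0 → p2
  read 'x': p2 → p3
  read 'x': p3 → p2
  read 'x': p2 → p3
  read 'x': p3 → p2
  read 'y': p2 → p1
  end p1, rejected
w2:
  start at p3
  read 'x': p3 → p2
  read 'y': p2 → p1
  read 'x': p1 → p0
  read 'y': p0 → p2
  read 'x': p2 → p3
  read 'y': p3 → p4
  read 'x': p4 → p1
  read 'x': p1 → p0
  read 'x': p0 → p0
  read 'y': p0 → p2
  read 'x': p2 → p3
  read 'x': p3 → p2
  read 'y': p2 → p1
  read 'y': p1 → p0
  end p0, rejected
w3:
  start at p3
  read 'x': p3 → p2
  read 'y': p2 → p1
  read 'x': p1 → p0
  read 'x': p0 → p0
  read 'x': p0 → p0
  read 'x': p0 → p0
  read 'x': p0 → p0
  read 'y': p0 → p2
  end p2, accepted
w4:
  start at p3
  read 'x': p3 → p2
  read 'x': p2 → p3
  read 'x': p3 → p2
  read 'y': p2 → p1
  read 'y': p1 → p0
  read 'y': p0 → p2
  read 'y': p2 → p1
  read 'y': p1 → p0
  read 'x': p0 → p0
  read 'x': p0 → p0
  read 'y': p0 → p2
  read 'y': p2 → p1
  read 'y': p1 → p0
  end p0, rejected

w3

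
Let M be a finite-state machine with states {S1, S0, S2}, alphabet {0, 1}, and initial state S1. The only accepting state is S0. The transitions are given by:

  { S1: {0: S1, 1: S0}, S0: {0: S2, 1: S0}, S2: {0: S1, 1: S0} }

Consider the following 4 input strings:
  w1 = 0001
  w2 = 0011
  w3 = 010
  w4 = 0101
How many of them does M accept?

w1: Trace: S1 -0-> S1 -0-> S1 -0-> S1 -1-> S0  → end S0, accepted
w2: Trace: S1 -0-> S1 -0-> S1 -1-> S0 -1-> S0  → end S0, accepted
w3: Trace: S1 -0-> S1 -1-> S0 -0-> S2  → end S2, rejected
w4: Trace: S1 -0-> S1 -1-> S0 -0-> S2 -1-> S0  → end S0, accepted

3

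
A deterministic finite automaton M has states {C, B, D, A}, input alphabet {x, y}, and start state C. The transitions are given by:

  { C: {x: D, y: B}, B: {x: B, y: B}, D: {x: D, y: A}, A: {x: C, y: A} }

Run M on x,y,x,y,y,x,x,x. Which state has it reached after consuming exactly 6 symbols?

B

Trace: C -x-> D -y-> A -x-> C -y-> B -y-> B -x-> B
After 6 symbols: B.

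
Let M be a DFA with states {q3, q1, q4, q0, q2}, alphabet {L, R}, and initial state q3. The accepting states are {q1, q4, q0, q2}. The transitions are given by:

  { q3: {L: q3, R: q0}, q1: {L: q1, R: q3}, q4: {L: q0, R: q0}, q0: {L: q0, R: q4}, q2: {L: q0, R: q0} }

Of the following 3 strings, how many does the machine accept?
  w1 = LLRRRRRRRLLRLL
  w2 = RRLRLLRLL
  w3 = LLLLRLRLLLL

3

w1:
  start at q3
  read 'L': q3 → q3
  read 'L': q3 → q3
  read 'R': q3 → q0
  read 'R': q0 → q4
  read 'R': q4 → q0
  read 'R': q0 → q4
  read 'R': q4 → q0
  read 'R': q0 → q4
  read 'R': q4 → q0
  read 'L': q0 → q0
  read 'L': q0 → q0
  read 'R': q0 → q4
  read 'L': q4 → q0
  read 'L': q0 → q0
  end q0, accepted
w2:
  start at q3
  read 'R': q3 → q0
  read 'R': q0 → q4
  read 'L': q4 → q0
  read 'R': q0 → q4
  read 'L': q4 → q0
  read 'L': q0 → q0
  read 'R': q0 → q4
  read 'L': q4 → q0
  read 'L': q0 → q0
  end q0, accepted
w3:
  start at q3
  read 'L': q3 → q3
  read 'L': q3 → q3
  read 'L': q3 → q3
  read 'L': q3 → q3
  read 'R': q3 → q0
  read 'L': q0 → q0
  read 'R': q0 → q4
  read 'L': q4 → q0
  read 'L': q0 → q0
  read 'L': q0 → q0
  read 'L': q0 → q0
  end q0, accepted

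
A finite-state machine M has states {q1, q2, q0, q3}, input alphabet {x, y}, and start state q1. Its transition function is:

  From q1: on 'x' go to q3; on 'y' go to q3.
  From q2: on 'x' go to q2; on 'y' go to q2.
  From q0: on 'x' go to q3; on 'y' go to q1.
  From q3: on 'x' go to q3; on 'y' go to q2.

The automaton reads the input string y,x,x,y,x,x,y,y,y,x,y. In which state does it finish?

start at q1
read 'y': q1 → q3
read 'x': q3 → q3
read 'x': q3 → q3
read 'y': q3 → q2
read 'x': q2 → q2
read 'x': q2 → q2
read 'y': q2 → q2
read 'y': q2 → q2
read 'y': q2 → q2
read 'x': q2 → q2
read 'y': q2 → q2

q2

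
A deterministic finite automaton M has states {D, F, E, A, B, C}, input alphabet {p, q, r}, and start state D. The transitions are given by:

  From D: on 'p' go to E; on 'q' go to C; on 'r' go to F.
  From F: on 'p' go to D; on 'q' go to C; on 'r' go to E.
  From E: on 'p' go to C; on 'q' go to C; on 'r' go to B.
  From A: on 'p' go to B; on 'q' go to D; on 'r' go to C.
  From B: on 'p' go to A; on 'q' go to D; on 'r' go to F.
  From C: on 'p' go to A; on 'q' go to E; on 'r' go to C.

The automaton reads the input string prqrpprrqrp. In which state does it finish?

D → E → B → D → F → D → E → B → F → C → C → A

A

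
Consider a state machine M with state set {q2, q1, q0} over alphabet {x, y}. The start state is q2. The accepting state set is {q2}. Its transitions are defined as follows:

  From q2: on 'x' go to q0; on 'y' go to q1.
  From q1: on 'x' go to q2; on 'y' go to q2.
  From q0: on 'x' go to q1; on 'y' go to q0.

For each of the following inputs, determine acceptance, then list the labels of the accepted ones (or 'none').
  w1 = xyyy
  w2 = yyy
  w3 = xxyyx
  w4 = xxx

w3, w4

w1: q2 → q0 → q0 → q0 → q0  → end q0, rejected
w2: q2 → q1 → q2 → q1  → end q1, rejected
w3: q2 → q0 → q1 → q2 → q1 → q2  → end q2, accepted
w4: q2 → q0 → q1 → q2  → end q2, accepted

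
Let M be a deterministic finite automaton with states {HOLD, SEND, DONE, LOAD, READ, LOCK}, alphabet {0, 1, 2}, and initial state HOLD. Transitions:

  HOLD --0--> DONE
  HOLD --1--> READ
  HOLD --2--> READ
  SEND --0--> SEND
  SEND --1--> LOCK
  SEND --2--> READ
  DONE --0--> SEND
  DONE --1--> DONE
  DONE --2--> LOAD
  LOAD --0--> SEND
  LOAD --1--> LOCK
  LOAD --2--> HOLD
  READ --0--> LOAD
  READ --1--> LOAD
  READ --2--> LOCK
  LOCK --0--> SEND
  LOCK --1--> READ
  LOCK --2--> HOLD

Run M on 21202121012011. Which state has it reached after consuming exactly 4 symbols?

Trace: HOLD -2-> READ -1-> LOAD -2-> HOLD -0-> DONE
After 4 symbols: DONE.

DONE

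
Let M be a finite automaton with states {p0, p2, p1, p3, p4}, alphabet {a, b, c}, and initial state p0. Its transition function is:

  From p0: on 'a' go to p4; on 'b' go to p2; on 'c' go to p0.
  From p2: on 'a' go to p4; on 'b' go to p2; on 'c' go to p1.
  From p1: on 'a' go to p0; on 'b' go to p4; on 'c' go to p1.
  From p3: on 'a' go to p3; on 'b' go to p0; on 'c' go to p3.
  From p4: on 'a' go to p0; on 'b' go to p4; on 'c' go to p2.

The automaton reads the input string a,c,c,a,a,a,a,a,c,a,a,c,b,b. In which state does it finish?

Trace: p0 -a-> p4 -c-> p2 -c-> p1 -a-> p0 -a-> p4 -a-> p0 -a-> p4 -a-> p0 -c-> p0 -a-> p4 -a-> p0 -c-> p0 -b-> p2 -b-> p2

p2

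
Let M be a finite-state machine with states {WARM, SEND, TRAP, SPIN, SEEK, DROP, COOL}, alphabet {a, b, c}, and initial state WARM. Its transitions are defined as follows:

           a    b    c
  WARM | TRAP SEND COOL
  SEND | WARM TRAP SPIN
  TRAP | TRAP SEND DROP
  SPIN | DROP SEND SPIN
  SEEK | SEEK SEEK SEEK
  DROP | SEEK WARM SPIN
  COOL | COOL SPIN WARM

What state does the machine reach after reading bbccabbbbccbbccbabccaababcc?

Trace: WARM -b-> SEND -b-> TRAP -c-> DROP -c-> SPIN -a-> DROP -b-> WARM -b-> SEND -b-> TRAP -b-> SEND -c-> SPIN -c-> SPIN -b-> SEND -b-> TRAP -c-> DROP -c-> SPIN -b-> SEND -a-> WARM -b-> SEND -c-> SPIN -c-> SPIN -a-> DROP -a-> SEEK -b-> SEEK -a-> SEEK -b-> SEEK -c-> SEEK -c-> SEEK

SEEK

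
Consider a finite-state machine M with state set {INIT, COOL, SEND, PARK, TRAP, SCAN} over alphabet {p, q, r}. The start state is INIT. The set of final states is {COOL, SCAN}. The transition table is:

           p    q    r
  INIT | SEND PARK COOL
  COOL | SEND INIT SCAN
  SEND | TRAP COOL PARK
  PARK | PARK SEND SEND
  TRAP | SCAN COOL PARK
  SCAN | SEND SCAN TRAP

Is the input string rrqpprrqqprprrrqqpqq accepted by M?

INIT → COOL → SCAN → SCAN → SEND → TRAP → PARK → SEND → COOL → INIT → SEND → PARK → PARK → SEND → PARK → SEND → COOL → INIT → SEND → COOL → INIT
End state INIT is not accepting.

No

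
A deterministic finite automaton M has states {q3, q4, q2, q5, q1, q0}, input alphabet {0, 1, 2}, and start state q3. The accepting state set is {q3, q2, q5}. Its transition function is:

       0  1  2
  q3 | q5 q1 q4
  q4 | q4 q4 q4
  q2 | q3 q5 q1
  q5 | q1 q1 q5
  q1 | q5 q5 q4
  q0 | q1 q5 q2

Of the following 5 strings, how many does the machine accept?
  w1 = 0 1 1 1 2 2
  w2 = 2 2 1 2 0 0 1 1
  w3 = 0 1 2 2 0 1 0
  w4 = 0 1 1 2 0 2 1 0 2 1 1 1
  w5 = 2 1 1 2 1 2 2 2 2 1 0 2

0

w1: q3 → q5 → q1 → q5 → q1 → q4 → q4  → end q4, rejected
w2: q3 → q4 → q4 → q4 → q4 → q4 → q4 → q4 → q4  → end q4, rejected
w3: q3 → q5 → q1 → q4 → q4 → q4 → q4 → q4  → end q4, rejected
w4: q3 → q5 → q1 → q5 → q5 → q1 → q4 → q4 → q4 → q4 → q4 → q4 → q4  → end q4, rejected
w5: q3 → q4 → q4 → q4 → q4 → q4 → q4 → q4 → q4 → q4 → q4 → q4 → q4  → end q4, rejected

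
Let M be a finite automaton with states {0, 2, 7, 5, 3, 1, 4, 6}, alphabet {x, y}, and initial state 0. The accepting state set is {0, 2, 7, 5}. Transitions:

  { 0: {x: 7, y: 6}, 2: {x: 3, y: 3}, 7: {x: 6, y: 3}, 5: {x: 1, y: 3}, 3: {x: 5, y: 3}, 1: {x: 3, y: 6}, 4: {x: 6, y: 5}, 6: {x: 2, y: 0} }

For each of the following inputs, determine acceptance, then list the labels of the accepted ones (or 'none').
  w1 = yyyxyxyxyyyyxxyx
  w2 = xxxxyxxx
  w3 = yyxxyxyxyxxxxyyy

w1:
  start at 0
  read 'y': 0 → 6
  read 'y': 6 → 0
  read 'y': 0 → 6
  read 'x': 6 → 2
  read 'y': 2 → 3
  read 'x': 3 → 5
  read 'y': 5 → 3
  read 'x': 3 → 5
  read 'y': 5 → 3
  read 'y': 3 → 3
  read 'y': 3 → 3
  read 'y': 3 → 3
  read 'x': 3 → 5
  read 'x': 5 → 1
  read 'y': 1 → 6
  read 'x': 6 → 2
  end 2, accepted
w2:
  start at 0
  read 'x': 0 → 7
  read 'x': 7 → 6
  read 'x': 6 → 2
  read 'x': 2 → 3
  read 'y': 3 → 3
  read 'x': 3 → 5
  read 'x': 5 → 1
  read 'x': 1 → 3
  end 3, rejected
w3:
  start at 0
  read 'y': 0 → 6
  read 'y': 6 → 0
  read 'x': 0 → 7
  read 'x': 7 → 6
  read 'y': 6 → 0
  read 'x': 0 → 7
  read 'y': 7 → 3
  read 'x': 3 → 5
  read 'y': 5 → 3
  read 'x': 3 → 5
  read 'x': 5 → 1
  read 'x': 1 → 3
  read 'x': 3 → 5
  read 'y': 5 → 3
  read 'y': 3 → 3
  read 'y': 3 → 3
  end 3, rejected

w1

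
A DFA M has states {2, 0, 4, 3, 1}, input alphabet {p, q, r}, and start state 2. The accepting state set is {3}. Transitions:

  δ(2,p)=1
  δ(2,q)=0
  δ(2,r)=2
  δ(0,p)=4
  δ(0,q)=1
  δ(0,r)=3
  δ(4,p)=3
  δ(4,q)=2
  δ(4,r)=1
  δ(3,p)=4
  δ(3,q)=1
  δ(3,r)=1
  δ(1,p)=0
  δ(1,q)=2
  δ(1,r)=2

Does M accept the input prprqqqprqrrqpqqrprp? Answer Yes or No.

No

start at 2
read 'p': 2 → 1
read 'r': 1 → 2
read 'p': 2 → 1
read 'r': 1 → 2
read 'q': 2 → 0
read 'q': 0 → 1
read 'q': 1 → 2
read 'p': 2 → 1
read 'r': 1 → 2
read 'q': 2 → 0
read 'r': 0 → 3
read 'r': 3 → 1
read 'q': 1 → 2
read 'p': 2 → 1
read 'q': 1 → 2
read 'q': 2 → 0
read 'r': 0 → 3
read 'p': 3 → 4
read 'r': 4 → 1
read 'p': 1 → 0
End state 0 is not accepting.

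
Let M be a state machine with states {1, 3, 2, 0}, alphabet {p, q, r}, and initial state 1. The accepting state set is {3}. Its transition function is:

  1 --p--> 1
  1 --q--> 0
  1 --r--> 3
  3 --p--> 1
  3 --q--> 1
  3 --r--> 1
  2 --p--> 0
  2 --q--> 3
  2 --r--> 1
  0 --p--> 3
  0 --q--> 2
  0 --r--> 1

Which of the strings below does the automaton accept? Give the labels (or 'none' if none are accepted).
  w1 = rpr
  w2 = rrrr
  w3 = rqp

w1

w1: Trace: 1 -r-> 3 -p-> 1 -r-> 3  → end 3, accepted
w2: Trace: 1 -r-> 3 -r-> 1 -r-> 3 -r-> 1  → end 1, rejected
w3: Trace: 1 -r-> 3 -q-> 1 -p-> 1  → end 1, rejected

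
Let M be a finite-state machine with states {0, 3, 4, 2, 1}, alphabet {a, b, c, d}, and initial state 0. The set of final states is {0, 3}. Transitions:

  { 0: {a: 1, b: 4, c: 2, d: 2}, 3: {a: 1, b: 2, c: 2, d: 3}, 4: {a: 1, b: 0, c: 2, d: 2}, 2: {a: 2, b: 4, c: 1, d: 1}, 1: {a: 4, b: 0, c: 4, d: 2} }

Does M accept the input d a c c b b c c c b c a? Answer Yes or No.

Trace: 0 -d-> 2 -a-> 2 -c-> 1 -c-> 4 -b-> 0 -b-> 4 -c-> 2 -c-> 1 -c-> 4 -b-> 0 -c-> 2 -a-> 2
End state 2 is not accepting.

No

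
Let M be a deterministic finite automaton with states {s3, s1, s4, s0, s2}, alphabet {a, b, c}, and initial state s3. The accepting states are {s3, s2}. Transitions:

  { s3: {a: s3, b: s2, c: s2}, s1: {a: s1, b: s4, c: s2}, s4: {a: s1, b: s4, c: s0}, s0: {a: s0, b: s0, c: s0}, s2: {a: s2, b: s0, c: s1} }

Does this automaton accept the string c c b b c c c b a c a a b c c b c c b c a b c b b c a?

No

s3 → s2 → s1 → s4 → s4 → s0 → s0 → s0 → s0 → s0 → s0 → s0 → s0 → s0 → s0 → s0 → s0 → s0 → s0 → s0 → s0 → s0 → s0 → s0 → s0 → s0 → s0 → s0
End state s0 is not accepting.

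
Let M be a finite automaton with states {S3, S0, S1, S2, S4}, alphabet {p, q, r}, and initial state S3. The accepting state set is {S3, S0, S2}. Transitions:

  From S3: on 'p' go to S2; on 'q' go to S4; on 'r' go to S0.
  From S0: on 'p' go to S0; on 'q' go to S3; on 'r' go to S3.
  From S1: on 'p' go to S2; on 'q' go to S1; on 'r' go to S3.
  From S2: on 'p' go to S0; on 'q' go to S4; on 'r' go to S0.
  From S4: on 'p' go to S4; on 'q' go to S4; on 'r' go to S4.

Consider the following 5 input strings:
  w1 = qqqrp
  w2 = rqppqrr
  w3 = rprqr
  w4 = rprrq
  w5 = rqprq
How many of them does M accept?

3

w1: Trace: S3 -q-> S4 -q-> S4 -q-> S4 -r-> S4 -p-> S4  → end S4, rejected
w2: Trace: S3 -r-> S0 -q-> S3 -p-> S2 -p-> S0 -q-> S3 -r-> S0 -r-> S3  → end S3, accepted
w3: Trace: S3 -r-> S0 -p-> S0 -r-> S3 -q-> S4 -r-> S4  → end S4, rejected
w4: Trace: S3 -r-> S0 -p-> S0 -r-> S3 -r-> S0 -q-> S3  → end S3, accepted
w5: Trace: S3 -r-> S0 -q-> S3 -p-> S2 -r-> S0 -q-> S3  → end S3, accepted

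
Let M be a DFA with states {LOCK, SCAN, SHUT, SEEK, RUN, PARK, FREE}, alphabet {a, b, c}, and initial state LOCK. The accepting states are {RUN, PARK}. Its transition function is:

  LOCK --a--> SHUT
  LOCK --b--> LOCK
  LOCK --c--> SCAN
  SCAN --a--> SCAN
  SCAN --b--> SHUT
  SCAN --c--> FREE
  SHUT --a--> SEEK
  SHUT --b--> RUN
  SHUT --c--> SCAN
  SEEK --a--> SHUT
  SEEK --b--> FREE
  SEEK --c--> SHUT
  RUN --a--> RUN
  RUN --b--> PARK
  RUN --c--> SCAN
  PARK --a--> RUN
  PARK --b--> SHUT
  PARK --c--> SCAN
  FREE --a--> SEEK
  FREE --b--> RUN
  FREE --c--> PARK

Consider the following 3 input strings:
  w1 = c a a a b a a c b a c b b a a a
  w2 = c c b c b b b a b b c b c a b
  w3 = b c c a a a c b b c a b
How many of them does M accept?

w1: Trace: LOCK -c-> SCAN -a-> SCAN -a-> SCAN -a-> SCAN -b-> SHUT -a-> SEEK -a-> SHUT -c-> SCAN -b-> SHUT -a-> SEEK -c-> SHUT -b-> RUN -b-> PARK -a-> RUN -a-> RUN -a-> RUN  → end RUN, accepted
w2: Trace: LOCK -c-> SCAN -c-> FREE -b-> RUN -c-> SCAN -b-> SHUT -b-> RUN -b-> PARK -a-> RUN -b-> PARK -b-> SHUT -c-> SCAN -b-> SHUT -c-> SCAN -a-> SCAN -b-> SHUT  → end SHUT, rejected
w3: Trace: LOCK -b-> LOCK -c-> SCAN -c-> FREE -a-> SEEK -a-> SHUT -a-> SEEK -c-> SHUT -b-> RUN -b-> PARK -c-> SCAN -a-> SCAN -b-> SHUT  → end SHUT, rejected

1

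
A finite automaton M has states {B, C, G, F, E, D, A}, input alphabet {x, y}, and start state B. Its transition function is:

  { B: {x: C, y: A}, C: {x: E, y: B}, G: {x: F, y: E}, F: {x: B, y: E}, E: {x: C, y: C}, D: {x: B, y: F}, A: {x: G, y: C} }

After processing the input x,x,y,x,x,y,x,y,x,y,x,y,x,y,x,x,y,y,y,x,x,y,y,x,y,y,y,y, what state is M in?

Trace: B -x-> C -x-> E -y-> C -x-> E -x-> C -y-> B -x-> C -y-> B -x-> C -y-> B -x-> C -y-> B -x-> C -y-> B -x-> C -x-> E -y-> C -y-> B -y-> A -x-> G -x-> F -y-> E -y-> C -x-> E -y-> C -y-> B -y-> A -y-> C

C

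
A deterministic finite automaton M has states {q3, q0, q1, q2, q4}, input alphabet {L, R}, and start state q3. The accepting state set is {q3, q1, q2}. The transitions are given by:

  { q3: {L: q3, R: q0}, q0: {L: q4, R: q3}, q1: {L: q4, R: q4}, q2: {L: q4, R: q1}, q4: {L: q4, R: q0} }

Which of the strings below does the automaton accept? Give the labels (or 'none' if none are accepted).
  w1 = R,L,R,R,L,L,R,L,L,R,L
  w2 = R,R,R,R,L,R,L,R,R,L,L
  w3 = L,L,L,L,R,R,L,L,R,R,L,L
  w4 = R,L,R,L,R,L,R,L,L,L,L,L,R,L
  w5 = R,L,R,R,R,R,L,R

w2, w3

w1: q3 → q0 → q4 → q0 → q3 → q3 → q3 → q0 → q4 → q4 → q0 → q4  → end q4, rejected
w2: q3 → q0 → q3 → q0 → q3 → q3 → q0 → q4 → q0 → q3 → q3 → q3  → end q3, accepted
w3: q3 → q3 → q3 → q3 → q3 → q0 → q3 → q3 → q3 → q0 → q3 → q3 → q3  → end q3, accepted
w4: q3 → q0 → q4 → q0 → q4 → q0 → q4 → q0 → q4 → q4 → q4 → q4 → q4 → q0 → q4  → end q4, rejected
w5: q3 → q0 → q4 → q0 → q3 → q0 → q3 → q3 → q0  → end q0, rejected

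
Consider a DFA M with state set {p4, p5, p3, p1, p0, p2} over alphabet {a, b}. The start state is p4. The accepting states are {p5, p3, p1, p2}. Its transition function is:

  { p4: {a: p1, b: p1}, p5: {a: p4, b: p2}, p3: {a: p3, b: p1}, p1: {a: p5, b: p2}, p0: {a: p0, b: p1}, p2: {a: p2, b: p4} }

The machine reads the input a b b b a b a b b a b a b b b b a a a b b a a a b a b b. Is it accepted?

No

start at p4
read 'a': p4 → p1
read 'b': p1 → p2
read 'b': p2 → p4
read 'b': p4 → p1
read 'a': p1 → p5
read 'b': p5 → p2
read 'a': p2 → p2
read 'b': p2 → p4
read 'b': p4 → p1
read 'a': p1 → p5
read 'b': p5 → p2
read 'a': p2 → p2
read 'b': p2 → p4
read 'b': p4 → p1
read 'b': p1 → p2
read 'b': p2 → p4
read 'a': p4 → p1
read 'a': p1 → p5
read 'a': p5 → p4
read 'b': p4 → p1
read 'b': p1 → p2
read 'a': p2 → p2
read 'a': p2 → p2
read 'a': p2 → p2
read 'b': p2 → p4
read 'a': p4 → p1
read 'b': p1 → p2
read 'b': p2 → p4
End state p4 is not accepting.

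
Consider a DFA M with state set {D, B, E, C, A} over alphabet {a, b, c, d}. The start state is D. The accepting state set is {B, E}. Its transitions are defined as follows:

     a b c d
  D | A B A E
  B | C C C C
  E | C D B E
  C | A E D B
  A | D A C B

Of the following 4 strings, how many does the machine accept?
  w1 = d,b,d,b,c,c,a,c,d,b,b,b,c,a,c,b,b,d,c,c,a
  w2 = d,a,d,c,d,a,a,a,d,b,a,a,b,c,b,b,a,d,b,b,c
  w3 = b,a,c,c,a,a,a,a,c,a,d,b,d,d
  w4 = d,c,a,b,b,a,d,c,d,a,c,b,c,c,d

2

w1:
  start at D
  read 'd': D → E
  read 'b': E → D
  read 'd': D → E
  read 'b': E → D
  read 'c': D → A
  read 'c': A → C
  read 'a': C → A
  read 'c': A → C
  read 'd': C → B
  read 'b': B → C
  read 'b': C → E
  read 'b': E → D
  read 'c': D → A
  read 'a': A → D
  read 'c': D → A
  read 'b': A → A
  read 'b': A → A
  read 'd': A → B
  read 'c': B → C
  read 'c': C → D
  read 'a': D → A
  end A, rejected
w2:
  start at D
  read 'd': D → E
  read 'a': E → C
  read 'd': C → B
  read 'c': B → C
  read 'd': C → B
  read 'a': B → C
  read 'a': C → A
  read 'a': A → D
  read 'd': D → E
  read 'b': E → D
  read 'a': D → A
  read 'a': A → D
  read 'b': D → B
  read 'c': B → C
  read 'b': C → E
  read 'b': E → D
  read 'a': D → A
  read 'd': A → B
  read 'b': B → C
  read 'b': C → E
  read 'c': E → B
  end B, accepted
w3:
  start at D
  read 'b': D → B
  read 'a': B → C
  read 'c': C → D
  read 'c': D → A
  read 'a': A → D
  read 'a': D → A
  read 'a': A → D
  read 'a': D → A
  read 'c': A → C
  read 'a': C → A
  read 'd': A → B
  read 'b': B → C
  read 'd': C → B
  read 'd': B → C
  end C, rejected
w4:
  start at D
  read 'd': D → E
  read 'c': E → B
  read 'a': B → C
  read 'b': C → E
  read 'b': E → D
  read 'a': D → A
  read 'd': A → B
  read 'c': B → C
  read 'd': C → B
  read 'a': B → C
  read 'c': C → D
  read 'b': D → B
  read 'c': B → C
  read 'c': C → D
  read 'd': D → E
  end E, accepted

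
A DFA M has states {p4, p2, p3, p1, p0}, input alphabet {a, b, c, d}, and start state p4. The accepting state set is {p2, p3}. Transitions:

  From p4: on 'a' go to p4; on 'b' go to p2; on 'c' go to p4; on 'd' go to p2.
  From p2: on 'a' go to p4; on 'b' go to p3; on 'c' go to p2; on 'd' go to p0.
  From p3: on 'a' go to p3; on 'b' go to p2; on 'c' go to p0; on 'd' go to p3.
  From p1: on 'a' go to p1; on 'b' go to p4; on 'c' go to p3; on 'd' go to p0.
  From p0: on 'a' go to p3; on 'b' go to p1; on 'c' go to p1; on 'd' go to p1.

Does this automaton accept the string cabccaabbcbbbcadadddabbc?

Trace: p4 -c-> p4 -a-> p4 -b-> p2 -c-> p2 -c-> p2 -a-> p4 -a-> p4 -b-> p2 -b-> p3 -c-> p0 -b-> p1 -b-> p4 -b-> p2 -c-> p2 -a-> p4 -d-> p2 -a-> p4 -d-> p2 -d-> p0 -d-> p1 -a-> p1 -b-> p4 -b-> p2 -c-> p2
End state p2 is accepting.

Yes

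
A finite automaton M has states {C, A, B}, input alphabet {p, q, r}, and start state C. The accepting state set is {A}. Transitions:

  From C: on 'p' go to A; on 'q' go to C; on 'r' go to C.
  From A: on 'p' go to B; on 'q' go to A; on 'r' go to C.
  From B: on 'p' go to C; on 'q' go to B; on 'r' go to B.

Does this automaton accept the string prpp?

No

start at C
read 'p': C → A
read 'r': A → C
read 'p': C → A
read 'p': A → B
End state B is not accepting.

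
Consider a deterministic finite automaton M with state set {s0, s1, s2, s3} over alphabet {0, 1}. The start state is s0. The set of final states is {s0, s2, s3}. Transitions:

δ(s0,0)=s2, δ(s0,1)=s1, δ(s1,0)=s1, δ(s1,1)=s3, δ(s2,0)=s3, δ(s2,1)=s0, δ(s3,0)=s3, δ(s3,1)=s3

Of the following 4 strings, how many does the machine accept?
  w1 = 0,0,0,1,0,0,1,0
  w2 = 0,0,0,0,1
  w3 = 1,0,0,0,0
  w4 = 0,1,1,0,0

2

w1: s0 → s2 → s3 → s3 → s3 → s3 → s3 → s3 → s3  → end s3, accepted
w2: s0 → s2 → s3 → s3 → s3 → s3  → end s3, accepted
w3: s0 → s1 → s1 → s1 → s1 → s1  → end s1, rejected
w4: s0 → s2 → s0 → s1 → s1 → s1  → end s1, rejected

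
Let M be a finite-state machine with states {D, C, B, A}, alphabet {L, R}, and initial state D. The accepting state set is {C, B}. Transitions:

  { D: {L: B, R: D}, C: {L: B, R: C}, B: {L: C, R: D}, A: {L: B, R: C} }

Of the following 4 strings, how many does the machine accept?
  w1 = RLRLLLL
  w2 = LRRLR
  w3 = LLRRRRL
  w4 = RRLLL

w1:
  start at D
  read 'R': D → D
  read 'L': D → B
  read 'R': B → D
  read 'L': D → B
  read 'L': B → C
  read 'L': C → B
  read 'L': B → C
  end C, accepted
w2:
  start at D
  read 'L': D → B
  read 'R': B → D
  read 'R': D → D
  read 'L': D → B
  read 'R': B → D
  end D, rejected
w3:
  start at D
  read 'L': D → B
  read 'L': B → C
  read 'R': C → C
  read 'R': C → C
  read 'R': C → C
  read 'R': C → C
  read 'L': C → B
  end B, accepted
w4:
  start at D
  read 'R': D → D
  read 'R': D → D
  read 'L': D → B
  read 'L': B → C
  read 'L': C → B
  end B, accepted

3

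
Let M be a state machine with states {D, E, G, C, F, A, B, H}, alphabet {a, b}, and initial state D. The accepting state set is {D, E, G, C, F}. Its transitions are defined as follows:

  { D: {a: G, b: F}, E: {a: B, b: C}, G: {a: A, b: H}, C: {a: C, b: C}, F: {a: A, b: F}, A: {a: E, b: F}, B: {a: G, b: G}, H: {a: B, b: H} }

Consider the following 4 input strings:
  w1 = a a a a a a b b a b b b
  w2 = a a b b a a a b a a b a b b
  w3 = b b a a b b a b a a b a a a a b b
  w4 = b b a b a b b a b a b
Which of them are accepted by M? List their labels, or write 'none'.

w1, w2, w3, w4

w1: D → G → A → E → B → G → A → F → F → A → F → F → F  → end F, accepted
w2: D → G → A → F → F → A → E → B → G → A → E → C → C → C → C  → end C, accepted
w3: D → F → F → A → E → C → C → C → C → C → C → C → C → C → C → C → C → C  → end C, accepted
w4: D → F → F → A → F → A → F → F → A → F → A → F  → end F, accepted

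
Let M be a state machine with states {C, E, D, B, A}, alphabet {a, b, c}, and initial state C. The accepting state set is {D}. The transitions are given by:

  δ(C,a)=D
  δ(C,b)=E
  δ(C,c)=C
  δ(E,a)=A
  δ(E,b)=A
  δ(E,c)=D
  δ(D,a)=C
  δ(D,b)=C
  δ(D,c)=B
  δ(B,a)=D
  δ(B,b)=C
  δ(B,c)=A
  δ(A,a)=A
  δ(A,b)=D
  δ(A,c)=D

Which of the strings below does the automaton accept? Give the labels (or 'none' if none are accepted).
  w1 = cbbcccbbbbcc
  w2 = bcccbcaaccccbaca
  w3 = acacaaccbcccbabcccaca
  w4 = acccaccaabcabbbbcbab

w4

w1: C → C → E → A → D → B → A → D → C → E → A → D → B  → end B, rejected
w2: C → E → D → B → A → D → B → D → C → C → C → C → C → E → A → D → C  → end C, rejected
w3: C → D → B → D → B → D → C → C → C → E → D → B → A → D → C → E → D → B → A → A → D → C  → end C, rejected
w4: C → D → B → A → D → C → C → C → D → C → E → D → C → E → A → D → C → C → E → A → D  → end D, accepted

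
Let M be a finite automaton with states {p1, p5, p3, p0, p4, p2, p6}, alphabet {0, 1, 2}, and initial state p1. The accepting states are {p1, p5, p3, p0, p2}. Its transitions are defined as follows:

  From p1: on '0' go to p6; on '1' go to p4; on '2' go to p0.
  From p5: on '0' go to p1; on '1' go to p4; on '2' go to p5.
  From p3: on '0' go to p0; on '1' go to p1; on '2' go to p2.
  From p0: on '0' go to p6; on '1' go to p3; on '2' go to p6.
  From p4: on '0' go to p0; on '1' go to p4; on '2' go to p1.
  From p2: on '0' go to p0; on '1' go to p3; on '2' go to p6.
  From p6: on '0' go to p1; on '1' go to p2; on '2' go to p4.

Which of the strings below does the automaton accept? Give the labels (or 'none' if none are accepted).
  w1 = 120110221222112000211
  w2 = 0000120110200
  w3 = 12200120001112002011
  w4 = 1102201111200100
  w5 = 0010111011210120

w1: p1 → p4 → p1 → p6 → p2 → p3 → p0 → p6 → p4 → p4 → p1 → p0 → p6 → p2 → p3 → p2 → p0 → p6 → p1 → p0 → p3 → p1  → end p1, accepted
w2: p1 → p6 → p1 → p6 → p1 → p4 → p1 → p6 → p2 → p3 → p0 → p6 → p1 → p6  → end p6, rejected
w3: p1 → p4 → p1 → p0 → p6 → p1 → p4 → p1 → p6 → p1 → p6 → p2 → p3 → p1 → p0 → p6 → p1 → p0 → p6 → p2 → p3  → end p3, accepted
w4: p1 → p4 → p4 → p0 → p6 → p4 → p0 → p3 → p1 → p4 → p4 → p1 → p6 → p1 → p4 → p0 → p6  → end p6, rejected
w5: p1 → p6 → p1 → p4 → p0 → p3 → p1 → p4 → p0 → p3 → p1 → p0 → p3 → p0 → p3 → p2 → p0  → end p0, accepted

w1, w3, w5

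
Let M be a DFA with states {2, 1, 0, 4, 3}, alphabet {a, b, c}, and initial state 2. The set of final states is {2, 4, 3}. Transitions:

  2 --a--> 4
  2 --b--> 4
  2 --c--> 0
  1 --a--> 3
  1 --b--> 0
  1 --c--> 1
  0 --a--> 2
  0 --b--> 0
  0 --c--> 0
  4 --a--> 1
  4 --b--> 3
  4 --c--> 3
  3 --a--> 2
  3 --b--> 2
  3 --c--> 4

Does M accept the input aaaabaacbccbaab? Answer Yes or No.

start at 2
read 'a': 2 → 4
read 'a': 4 → 1
read 'a': 1 → 3
read 'a': 3 → 2
read 'b': 2 → 4
read 'a': 4 → 1
read 'a': 1 → 3
read 'c': 3 → 4
read 'b': 4 → 3
read 'c': 3 → 4
read 'c': 4 → 3
read 'b': 3 → 2
read 'a': 2 → 4
read 'a': 4 → 1
read 'b': 1 → 0
End state 0 is not accepting.

No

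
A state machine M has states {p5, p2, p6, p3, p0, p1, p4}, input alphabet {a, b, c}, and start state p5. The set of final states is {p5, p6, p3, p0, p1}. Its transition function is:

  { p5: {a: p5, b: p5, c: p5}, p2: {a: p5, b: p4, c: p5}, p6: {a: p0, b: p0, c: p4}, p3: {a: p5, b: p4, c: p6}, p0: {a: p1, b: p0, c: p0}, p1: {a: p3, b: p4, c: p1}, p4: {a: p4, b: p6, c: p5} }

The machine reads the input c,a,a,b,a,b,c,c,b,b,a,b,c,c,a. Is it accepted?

Yes

p5 → p5 → p5 → p5 → p5 → p5 → p5 → p5 → p5 → p5 → p5 → p5 → p5 → p5 → p5 → p5
End state p5 is accepting.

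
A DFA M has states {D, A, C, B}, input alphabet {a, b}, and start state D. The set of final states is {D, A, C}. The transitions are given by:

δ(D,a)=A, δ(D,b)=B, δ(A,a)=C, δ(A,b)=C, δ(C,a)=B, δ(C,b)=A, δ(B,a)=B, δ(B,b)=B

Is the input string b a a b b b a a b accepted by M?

No

D → B → B → B → B → B → B → B → B → B
End state B is not accepting.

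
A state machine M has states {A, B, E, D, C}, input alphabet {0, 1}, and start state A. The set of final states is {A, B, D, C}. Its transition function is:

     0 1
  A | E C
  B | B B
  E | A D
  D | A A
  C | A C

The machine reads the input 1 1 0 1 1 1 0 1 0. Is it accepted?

start at A
read '1': A → C
read '1': C → C
read '0': C → A
read '1': A → C
read '1': C → C
read '1': C → C
read '0': C → A
read '1': A → C
read '0': C → A
End state A is accepting.

Yes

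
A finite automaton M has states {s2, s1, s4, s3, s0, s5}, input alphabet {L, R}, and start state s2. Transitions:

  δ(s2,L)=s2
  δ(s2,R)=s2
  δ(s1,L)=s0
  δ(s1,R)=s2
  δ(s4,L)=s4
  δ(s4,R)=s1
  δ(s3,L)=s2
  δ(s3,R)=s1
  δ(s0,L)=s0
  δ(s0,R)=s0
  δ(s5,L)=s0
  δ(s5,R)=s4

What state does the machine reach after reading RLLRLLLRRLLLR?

s2

start at s2
read 'R': s2 → s2
read 'L': s2 → s2
read 'L': s2 → s2
read 'R': s2 → s2
read 'L': s2 → s2
read 'L': s2 → s2
read 'L': s2 → s2
read 'R': s2 → s2
read 'R': s2 → s2
read 'L': s2 → s2
read 'L': s2 → s2
read 'L': s2 → s2
read 'R': s2 → s2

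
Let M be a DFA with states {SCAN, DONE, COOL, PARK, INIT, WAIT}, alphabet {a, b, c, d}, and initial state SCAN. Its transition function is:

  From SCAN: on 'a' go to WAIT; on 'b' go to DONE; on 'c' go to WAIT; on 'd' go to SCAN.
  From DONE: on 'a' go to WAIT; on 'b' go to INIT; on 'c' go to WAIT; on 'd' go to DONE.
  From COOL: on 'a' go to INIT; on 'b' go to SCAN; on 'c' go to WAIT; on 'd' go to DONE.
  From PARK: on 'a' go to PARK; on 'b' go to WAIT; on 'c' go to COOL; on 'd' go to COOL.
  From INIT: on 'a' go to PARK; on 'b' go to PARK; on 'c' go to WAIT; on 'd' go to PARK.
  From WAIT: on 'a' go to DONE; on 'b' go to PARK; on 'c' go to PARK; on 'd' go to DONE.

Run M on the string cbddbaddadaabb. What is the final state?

PARK

SCAN → WAIT → PARK → COOL → DONE → INIT → PARK → COOL → DONE → WAIT → DONE → WAIT → DONE → INIT → PARK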